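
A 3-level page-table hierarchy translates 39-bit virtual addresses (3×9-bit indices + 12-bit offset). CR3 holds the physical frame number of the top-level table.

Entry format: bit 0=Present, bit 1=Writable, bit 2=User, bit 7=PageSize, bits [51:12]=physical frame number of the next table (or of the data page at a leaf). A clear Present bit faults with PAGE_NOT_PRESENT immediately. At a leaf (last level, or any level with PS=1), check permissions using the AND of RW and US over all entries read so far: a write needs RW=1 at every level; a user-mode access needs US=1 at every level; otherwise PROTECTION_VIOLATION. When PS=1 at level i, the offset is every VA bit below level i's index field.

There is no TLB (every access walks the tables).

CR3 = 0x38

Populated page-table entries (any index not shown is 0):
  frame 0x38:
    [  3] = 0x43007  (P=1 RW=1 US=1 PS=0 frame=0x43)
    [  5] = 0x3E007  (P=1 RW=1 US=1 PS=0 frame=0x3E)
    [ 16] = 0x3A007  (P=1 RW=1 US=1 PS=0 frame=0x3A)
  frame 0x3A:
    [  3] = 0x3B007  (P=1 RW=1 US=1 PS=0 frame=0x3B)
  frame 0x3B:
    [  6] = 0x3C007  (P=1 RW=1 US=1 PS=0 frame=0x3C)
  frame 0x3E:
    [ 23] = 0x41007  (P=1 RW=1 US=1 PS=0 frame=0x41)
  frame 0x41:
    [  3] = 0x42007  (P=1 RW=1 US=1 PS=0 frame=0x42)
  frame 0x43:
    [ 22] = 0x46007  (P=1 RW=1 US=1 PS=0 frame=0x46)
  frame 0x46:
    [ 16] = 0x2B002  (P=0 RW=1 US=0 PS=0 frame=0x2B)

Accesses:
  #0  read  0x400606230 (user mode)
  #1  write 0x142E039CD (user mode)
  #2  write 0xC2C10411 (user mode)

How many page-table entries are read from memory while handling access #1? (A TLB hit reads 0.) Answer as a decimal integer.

Walk each access:
#0 VA=0x400606230 (r,user):
  L0 @0x38[16] → 0x3A007  P=1,RW=1,US=1,PS=0
  L1 @0x3A[3] → 0x3B007  P=1,RW=1,US=1,PS=0
  L2 @0x3B[6] → 0x3C007  P=1,RW=1,US=1,PS=0
  → PA=0x3C230  (3 entries read)
#1 VA=0x142E039CD (w,user):
  L0 @0x38[5] → 0x3E007  P=1,RW=1,US=1,PS=0
  L1 @0x3E[23] → 0x41007  P=1,RW=1,US=1,PS=0
  L2 @0x41[3] → 0x42007  P=1,RW=1,US=1,PS=0
  → PA=0x429CD  (3 entries read)
#2 VA=0xC2C10411 (w,user):
  L0 @0x38[3] → 0x43007  P=1,RW=1,US=1,PS=0
  L1 @0x43[22] → 0x46007  P=1,RW=1,US=1,PS=0
  L2 @0x46[16] → 0x2B002  P=0,RW=1,US=0,PS=0
  ⇒ fault: PAGE_NOT_PRESENT  — 3 lookups

Entries read for #1: 3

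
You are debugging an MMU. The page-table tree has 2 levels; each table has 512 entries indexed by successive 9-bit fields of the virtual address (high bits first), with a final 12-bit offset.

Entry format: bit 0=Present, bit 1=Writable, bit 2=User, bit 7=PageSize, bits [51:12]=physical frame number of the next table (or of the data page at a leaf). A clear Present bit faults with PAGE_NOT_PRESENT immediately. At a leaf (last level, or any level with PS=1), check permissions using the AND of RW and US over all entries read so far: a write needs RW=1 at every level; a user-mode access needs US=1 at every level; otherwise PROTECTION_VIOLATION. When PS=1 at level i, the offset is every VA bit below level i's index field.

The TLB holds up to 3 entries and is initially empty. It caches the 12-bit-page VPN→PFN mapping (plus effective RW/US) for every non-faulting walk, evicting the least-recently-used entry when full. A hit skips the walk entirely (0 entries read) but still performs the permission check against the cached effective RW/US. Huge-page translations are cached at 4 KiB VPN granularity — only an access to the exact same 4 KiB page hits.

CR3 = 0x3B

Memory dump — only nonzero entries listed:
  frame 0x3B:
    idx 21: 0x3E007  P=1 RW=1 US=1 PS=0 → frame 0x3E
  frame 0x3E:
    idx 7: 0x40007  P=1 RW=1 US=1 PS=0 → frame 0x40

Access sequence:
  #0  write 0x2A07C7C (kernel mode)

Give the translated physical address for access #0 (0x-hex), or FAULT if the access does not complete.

Per-access translation:
#0 VA=0x2A07C7C (w,kernel):
  L0: frame=0x3B idx=21 entry=0x3E007 [P=1 RW=1 US=1 PS=0]
  L1: frame=0x3E idx=7 entry=0x40007 [P=1 RW=1 US=1 PS=0]
  ✓ 0x40C7C  — 2 lookups

Access #0 PA: 0x40C7C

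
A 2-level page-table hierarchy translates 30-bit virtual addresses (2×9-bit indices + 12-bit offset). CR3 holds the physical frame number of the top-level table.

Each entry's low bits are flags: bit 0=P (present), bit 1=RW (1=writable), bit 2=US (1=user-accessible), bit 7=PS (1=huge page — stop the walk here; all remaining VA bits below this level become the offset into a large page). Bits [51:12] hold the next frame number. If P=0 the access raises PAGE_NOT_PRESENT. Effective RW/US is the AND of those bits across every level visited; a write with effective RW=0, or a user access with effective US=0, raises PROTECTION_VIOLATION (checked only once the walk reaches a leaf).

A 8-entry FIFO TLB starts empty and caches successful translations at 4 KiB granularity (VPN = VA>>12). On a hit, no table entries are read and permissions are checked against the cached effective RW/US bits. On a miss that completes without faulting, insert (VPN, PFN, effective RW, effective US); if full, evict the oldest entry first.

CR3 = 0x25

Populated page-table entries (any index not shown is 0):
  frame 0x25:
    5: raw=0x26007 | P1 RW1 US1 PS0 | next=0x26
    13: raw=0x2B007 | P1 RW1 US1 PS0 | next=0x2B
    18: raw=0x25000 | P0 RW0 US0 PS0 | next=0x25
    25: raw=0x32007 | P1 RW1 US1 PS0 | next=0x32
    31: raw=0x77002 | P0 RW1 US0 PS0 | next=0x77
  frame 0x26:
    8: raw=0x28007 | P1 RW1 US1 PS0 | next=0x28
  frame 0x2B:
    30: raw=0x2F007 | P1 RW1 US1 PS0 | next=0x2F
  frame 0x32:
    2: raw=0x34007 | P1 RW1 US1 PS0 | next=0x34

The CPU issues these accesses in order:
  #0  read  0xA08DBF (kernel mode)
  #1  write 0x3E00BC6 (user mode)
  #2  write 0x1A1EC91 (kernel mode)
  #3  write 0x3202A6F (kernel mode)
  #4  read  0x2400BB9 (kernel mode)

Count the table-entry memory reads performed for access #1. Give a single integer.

Trace:
#0 VA=0xA08DBF (r,kernel):
  lvl0: tbl 0x25, slot 5 ⇒ 0x26007 (P1/RW1/US1/PS0)
  lvl1: tbl 0x26, slot 8 ⇒ 0x28007 (P1/RW1/US1/PS0)
  ⇒ phys 0x28DBF  [2 reads]
#1 VA=0x3E00BC6 (w,user):
  lvl0: tbl 0x25, slot 31 ⇒ 0x77002 (P0/RW1/US0/PS0)
  ⇒ fault: PAGE_NOT_PRESENT  — 1 lookups
#2 VA=0x1A1EC91 (w,kernel):
  lvl0: tbl 0x25, slot 13 ⇒ 0x2B007 (P1/RW1/US1/PS0)
  lvl1: tbl 0x2B, slot 30 ⇒ 0x2F007 (P1/RW1/US1/PS0)
  ⇒ phys 0x2FC91  [2 reads]
#3 VA=0x3202A6F (w,kernel):
  lvl0: tbl 0x25, slot 25 ⇒ 0x32007 (P1/RW1/US1/PS0)
  lvl1: tbl 0x32, slot 2 ⇒ 0x34007 (P1/RW1/US1/PS0)
  ⇒ phys 0x34A6F  [2 reads]
#4 VA=0x2400BB9 (r,kernel):
  lvl0: tbl 0x25, slot 18 ⇒ 0x25000 (P0/RW0/US0/PS0)
  ⇒ fault: PAGE_NOT_PRESENT  — 1 lookups

Entries read for #1: 1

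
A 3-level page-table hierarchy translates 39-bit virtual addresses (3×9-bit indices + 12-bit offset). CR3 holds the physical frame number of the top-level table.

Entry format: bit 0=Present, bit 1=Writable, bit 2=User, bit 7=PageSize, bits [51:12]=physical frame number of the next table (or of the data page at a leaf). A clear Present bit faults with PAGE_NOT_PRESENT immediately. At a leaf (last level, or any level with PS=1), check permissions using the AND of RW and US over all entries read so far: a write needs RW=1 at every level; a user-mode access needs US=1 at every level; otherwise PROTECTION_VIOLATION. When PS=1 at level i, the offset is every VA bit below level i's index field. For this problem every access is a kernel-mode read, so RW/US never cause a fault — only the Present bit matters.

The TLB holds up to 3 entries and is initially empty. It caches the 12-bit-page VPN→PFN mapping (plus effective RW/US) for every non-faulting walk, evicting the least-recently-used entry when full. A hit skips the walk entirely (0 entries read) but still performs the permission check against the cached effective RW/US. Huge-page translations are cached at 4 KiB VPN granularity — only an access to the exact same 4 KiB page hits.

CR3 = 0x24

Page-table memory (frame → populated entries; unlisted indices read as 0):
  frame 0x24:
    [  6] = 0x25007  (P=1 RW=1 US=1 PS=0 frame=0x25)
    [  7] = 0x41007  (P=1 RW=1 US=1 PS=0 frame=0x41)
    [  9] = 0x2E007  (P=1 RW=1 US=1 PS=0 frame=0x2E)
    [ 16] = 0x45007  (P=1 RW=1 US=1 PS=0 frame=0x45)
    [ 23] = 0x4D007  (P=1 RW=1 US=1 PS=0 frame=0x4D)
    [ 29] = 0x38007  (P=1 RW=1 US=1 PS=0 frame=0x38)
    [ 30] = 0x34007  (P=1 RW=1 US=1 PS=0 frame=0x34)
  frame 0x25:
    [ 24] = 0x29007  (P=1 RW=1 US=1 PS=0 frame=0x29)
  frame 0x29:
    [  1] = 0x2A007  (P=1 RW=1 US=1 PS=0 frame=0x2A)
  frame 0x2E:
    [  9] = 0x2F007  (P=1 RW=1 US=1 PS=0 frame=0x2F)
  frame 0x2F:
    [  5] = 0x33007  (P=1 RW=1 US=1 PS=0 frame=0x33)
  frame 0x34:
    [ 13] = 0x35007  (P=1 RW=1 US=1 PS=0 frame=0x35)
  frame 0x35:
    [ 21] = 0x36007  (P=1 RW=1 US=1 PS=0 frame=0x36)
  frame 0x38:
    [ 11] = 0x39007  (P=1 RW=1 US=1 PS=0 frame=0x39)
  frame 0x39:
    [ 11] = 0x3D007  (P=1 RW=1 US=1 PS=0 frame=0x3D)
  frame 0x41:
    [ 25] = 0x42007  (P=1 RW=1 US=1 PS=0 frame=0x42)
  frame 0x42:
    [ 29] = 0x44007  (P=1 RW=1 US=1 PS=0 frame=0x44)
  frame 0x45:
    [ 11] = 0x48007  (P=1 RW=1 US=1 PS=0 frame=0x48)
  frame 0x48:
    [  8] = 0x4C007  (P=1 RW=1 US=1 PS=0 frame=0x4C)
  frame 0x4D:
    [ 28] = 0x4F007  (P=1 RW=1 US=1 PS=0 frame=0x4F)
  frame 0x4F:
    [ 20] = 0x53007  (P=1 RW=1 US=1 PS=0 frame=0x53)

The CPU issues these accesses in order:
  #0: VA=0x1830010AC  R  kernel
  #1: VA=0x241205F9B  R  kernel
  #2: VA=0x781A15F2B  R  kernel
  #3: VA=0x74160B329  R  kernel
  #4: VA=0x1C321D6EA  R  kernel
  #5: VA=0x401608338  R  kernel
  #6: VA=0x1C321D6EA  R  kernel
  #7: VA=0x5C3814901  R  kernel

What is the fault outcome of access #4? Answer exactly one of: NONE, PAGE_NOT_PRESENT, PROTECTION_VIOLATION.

Trace:
#0 VA=0x1830010AC (r,kernel):
  lvl0: tbl 0x24, slot 6 ⇒ 0x25007 (P1/RW1/US1/PS0)
  lvl1: tbl 0x25, slot 24 ⇒ 0x29007 (P1/RW1/US1/PS0)
  lvl2: tbl 0x29, slot 1 ⇒ 0x2A007 (P1/RW1/US1/PS0)
  ⇒ phys 0x2A0AC  [3 reads]
#1 VA=0x241205F9B (r,kernel):
  lvl0: tbl 0x24, slot 9 ⇒ 0x2E007 (P1/RW1/US1/PS0)
  lvl1: tbl 0x2E, slot 9 ⇒ 0x2F007 (P1/RW1/US1/PS0)
  lvl2: tbl 0x2F, slot 5 ⇒ 0x33007 (P1/RW1/US1/PS0)
  ⇒ phys 0x33F9B  [3 reads]
#2 VA=0x781A15F2B (r,kernel):
  lvl0: tbl 0x24, slot 30 ⇒ 0x34007 (P1/RW1/US1/PS0)
  lvl1: tbl 0x34, slot 13 ⇒ 0x35007 (P1/RW1/US1/PS0)
  lvl2: tbl 0x35, slot 21 ⇒ 0x36007 (P1/RW1/US1/PS0)
  ⇒ phys 0x36F2B  [3 reads]
#3 VA=0x74160B329 (r,kernel):
  lvl0: tbl 0x24, slot 29 ⇒ 0x38007 (P1/RW1/US1/PS0)
  lvl1: tbl 0x38, slot 11 ⇒ 0x39007 (P1/RW1/US1/PS0)
  lvl2: tbl 0x39, slot 11 ⇒ 0x3D007 (P1/RW1/US1/PS0)
  ⇒ phys 0x3D329  [3 reads]
#4 VA=0x1C321D6EA (r,kernel):
  lvl0: tbl 0x24, slot 7 ⇒ 0x41007 (P1/RW1/US1/PS0)
  lvl1: tbl 0x41, slot 25 ⇒ 0x42007 (P1/RW1/US1/PS0)
  lvl2: tbl 0x42, slot 29 ⇒ 0x44007 (P1/RW1/US1/PS0)
  ⇒ phys 0x446EA  [3 reads]
#5 VA=0x401608338 (r,kernel):
  lvl0: tbl 0x24, slot 16 ⇒ 0x45007 (P1/RW1/US1/PS0)
  lvl1: tbl 0x45, slot 11 ⇒ 0x48007 (P1/RW1/US1/PS0)
  lvl2: tbl 0x48, slot 8 ⇒ 0x4C007 (P1/RW1/US1/PS0)
  ⇒ phys 0x4C338  [3 reads]
#6 VA=0x1C321D6EA (r,kernel):
  TLB hit vpn=0x1C321D → PA=0x446EA
#7 VA=0x5C3814901 (r,kernel):
  lvl0: tbl 0x24, slot 23 ⇒ 0x4D007 (P1/RW1/US1/PS0)
  lvl1: tbl 0x4D, slot 28 ⇒ 0x4F007 (P1/RW1/US1/PS0)
  lvl2: tbl 0x4F, slot 20 ⇒ 0x53007 (P1/RW1/US1/PS0)
  ⇒ phys 0x53901  [3 reads]

Access #4 fault: NONE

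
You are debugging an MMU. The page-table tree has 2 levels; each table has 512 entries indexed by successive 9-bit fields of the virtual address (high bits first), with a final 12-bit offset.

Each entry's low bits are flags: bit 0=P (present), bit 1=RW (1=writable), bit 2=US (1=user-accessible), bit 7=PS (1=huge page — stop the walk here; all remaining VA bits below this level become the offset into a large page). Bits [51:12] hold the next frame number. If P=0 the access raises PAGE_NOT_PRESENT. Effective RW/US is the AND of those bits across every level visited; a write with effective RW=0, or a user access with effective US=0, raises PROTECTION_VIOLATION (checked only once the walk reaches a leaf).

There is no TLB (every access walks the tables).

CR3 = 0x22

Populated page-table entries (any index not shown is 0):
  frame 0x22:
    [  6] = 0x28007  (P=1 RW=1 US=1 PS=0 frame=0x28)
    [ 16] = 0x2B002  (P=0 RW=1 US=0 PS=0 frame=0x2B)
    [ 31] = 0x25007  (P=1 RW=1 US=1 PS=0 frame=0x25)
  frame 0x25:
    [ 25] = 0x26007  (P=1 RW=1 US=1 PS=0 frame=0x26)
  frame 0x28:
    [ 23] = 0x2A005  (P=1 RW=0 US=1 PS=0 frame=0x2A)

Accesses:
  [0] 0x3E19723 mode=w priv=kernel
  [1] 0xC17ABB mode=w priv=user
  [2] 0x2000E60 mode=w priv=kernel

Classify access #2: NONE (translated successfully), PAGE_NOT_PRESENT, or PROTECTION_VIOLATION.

Walk each access:
#0 VA=0x3E19723 (w,kernel):
  lvl0: tbl 0x22, slot 31 ⇒ 0x25007 (P1/RW1/US1/PS0)
  lvl1: tbl 0x25, slot 25 ⇒ 0x26007 (P1/RW1/US1/PS0)
  → PA=0x26723  (2 entries read)
#1 VA=0xC17ABB (w,user):
  lvl0: tbl 0x22, slot 6 ⇒ 0x28007 (P1/RW1/US1/PS0)
  lvl1: tbl 0x28, slot 23 ⇒ 0x2A005 (P1/RW0/US1/PS0)
  ⇒ fault: PROTECTION_VIOLATION  — 2 lookups
#2 VA=0x2000E60 (w,kernel):
  lvl0: tbl 0x22, slot 16 ⇒ 0x2B002 (P0/RW1/US0/PS0)
  ⇒ fault: PAGE_NOT_PRESENT  — 1 lookups

Access #2 fault: PAGE_NOT_PRESENT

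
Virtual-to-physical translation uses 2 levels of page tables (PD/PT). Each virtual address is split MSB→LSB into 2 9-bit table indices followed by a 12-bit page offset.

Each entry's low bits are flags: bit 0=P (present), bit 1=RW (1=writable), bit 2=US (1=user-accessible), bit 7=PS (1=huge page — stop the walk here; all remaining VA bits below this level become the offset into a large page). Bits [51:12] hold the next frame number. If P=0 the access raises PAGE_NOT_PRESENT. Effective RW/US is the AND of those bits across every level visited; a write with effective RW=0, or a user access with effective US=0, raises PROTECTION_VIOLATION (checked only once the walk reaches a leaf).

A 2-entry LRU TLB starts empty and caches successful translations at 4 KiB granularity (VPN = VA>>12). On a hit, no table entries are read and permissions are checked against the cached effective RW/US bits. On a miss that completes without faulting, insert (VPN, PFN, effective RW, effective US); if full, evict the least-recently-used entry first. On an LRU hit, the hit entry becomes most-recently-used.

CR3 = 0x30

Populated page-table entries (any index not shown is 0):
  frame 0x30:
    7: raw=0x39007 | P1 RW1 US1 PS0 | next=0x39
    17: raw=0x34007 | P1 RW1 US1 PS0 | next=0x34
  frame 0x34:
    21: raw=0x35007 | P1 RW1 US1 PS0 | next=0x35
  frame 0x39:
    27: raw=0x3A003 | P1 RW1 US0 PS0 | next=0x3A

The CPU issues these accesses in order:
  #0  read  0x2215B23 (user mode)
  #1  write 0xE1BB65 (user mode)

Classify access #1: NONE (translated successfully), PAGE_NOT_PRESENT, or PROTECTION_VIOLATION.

Trace:
#0 VA=0x2215B23 (r,user):
  lvl0: tbl 0x30, slot 17 ⇒ 0x34007 (P1/RW1/US1/PS0)
  lvl1: tbl 0x34, slot 21 ⇒ 0x35007 (P1/RW1/US1/PS0)
  ✓ 0x35B23  — 2 lookups
#1 VA=0xE1BB65 (w,user):
  lvl0: tbl 0x30, slot 7 ⇒ 0x39007 (P1/RW1/US1/PS0)
  lvl1: tbl 0x39, slot 27 ⇒ 0x3A003 (P1/RW1/US0/PS0)
  → PROTECTION_VIOLATION  (2 entries read)

Access #1 fault: PROTECTION_VIOLATION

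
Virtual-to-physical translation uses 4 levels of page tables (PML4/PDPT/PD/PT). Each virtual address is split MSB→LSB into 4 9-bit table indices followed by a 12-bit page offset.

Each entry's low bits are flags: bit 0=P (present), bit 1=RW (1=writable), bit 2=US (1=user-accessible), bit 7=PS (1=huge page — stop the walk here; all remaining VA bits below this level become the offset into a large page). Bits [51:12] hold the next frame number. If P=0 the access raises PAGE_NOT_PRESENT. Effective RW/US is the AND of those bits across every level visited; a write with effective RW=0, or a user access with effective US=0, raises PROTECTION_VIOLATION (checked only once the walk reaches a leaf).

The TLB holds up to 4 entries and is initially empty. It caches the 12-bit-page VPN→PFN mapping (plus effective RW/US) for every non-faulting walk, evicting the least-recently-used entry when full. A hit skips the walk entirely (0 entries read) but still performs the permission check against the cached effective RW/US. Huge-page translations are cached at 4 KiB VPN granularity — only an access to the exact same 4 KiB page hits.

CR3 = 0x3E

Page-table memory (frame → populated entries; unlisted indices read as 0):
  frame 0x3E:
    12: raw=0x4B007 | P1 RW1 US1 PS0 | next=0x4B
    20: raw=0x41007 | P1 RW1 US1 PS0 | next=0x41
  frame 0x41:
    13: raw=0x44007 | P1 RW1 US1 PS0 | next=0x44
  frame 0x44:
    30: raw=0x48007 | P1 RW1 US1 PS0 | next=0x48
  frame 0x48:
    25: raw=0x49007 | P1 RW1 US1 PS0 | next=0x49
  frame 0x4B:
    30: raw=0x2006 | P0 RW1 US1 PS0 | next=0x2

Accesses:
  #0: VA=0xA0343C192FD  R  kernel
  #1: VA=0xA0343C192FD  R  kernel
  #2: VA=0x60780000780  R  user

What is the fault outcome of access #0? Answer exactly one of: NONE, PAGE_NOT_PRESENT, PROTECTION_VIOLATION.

Walk each access:
#0 VA=0xA0343C192FD (r,kernel):
  L0 @0x3E[20] → 0x41007  P=1,RW=1,US=1,PS=0
  L1 @0x41[13] → 0x44007  P=1,RW=1,US=1,PS=0
  L2 @0x44[30] → 0x48007  P=1,RW=1,US=1,PS=0
  L3 @0x48[25] → 0x49007  P=1,RW=1,US=1,PS=0
  ⇒ phys 0x492FD  [4 reads]
#1 VA=0xA0343C192FD (r,kernel):
  TLB hit vpn=0xA0343C19 → PA=0x492FD
#2 VA=0x60780000780 (r,user):
  L0 @0x3E[12] → 0x4B007  P=1,RW=1,US=1,PS=0
  L1 @0x4B[30] → 0x2006  P=0,RW=1,US=1,PS=0
  ✗ PAGE_NOT_PRESENT  [2 reads]

Access #0 fault: NONE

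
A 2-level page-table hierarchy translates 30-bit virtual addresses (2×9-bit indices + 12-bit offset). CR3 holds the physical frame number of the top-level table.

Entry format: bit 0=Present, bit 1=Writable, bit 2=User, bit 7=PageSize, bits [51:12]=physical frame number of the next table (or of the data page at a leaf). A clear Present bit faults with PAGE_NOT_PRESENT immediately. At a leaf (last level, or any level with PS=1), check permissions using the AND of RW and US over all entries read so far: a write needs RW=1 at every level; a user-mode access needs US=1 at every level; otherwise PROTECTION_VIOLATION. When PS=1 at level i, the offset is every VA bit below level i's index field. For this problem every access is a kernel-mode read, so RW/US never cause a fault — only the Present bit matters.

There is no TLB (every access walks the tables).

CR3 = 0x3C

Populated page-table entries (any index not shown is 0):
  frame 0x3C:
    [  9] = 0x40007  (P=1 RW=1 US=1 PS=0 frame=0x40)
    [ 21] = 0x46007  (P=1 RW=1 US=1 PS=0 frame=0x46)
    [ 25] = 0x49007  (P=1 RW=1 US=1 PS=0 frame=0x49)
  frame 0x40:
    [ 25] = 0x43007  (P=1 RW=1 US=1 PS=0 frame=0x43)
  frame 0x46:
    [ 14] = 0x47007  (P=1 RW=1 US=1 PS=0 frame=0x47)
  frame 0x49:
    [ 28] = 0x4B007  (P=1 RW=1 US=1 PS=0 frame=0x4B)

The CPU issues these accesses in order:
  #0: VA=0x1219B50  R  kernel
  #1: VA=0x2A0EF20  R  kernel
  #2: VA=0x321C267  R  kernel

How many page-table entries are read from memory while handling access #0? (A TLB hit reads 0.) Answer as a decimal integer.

Per-access translation:
#0 VA=0x1219B50 (r,kernel):
  lvl0: tbl 0x3C, slot 9 ⇒ 0x40007 (P1/RW1/US1/PS0)
  lvl1: tbl 0x40, slot 25 ⇒ 0x43007 (P1/RW1/US1/PS0)
  ✓ 0x43B50  — 2 lookups
#1 VA=0x2A0EF20 (r,kernel):
  lvl0: tbl 0x3C, slot 21 ⇒ 0x46007 (P1/RW1/US1/PS0)
  lvl1: tbl 0x46, slot 14 ⇒ 0x47007 (P1/RW1/US1/PS0)
  ✓ 0x47F20  — 2 lookups
#2 VA=0x321C267 (r,kernel):
  lvl0: tbl 0x3C, slot 25 ⇒ 0x49007 (P1/RW1/US1/PS0)
  lvl1: tbl 0x49, slot 28 ⇒ 0x4B007 (P1/RW1/US1/PS0)
  ✓ 0x4B267  — 2 lookups

Entries read for #0: 2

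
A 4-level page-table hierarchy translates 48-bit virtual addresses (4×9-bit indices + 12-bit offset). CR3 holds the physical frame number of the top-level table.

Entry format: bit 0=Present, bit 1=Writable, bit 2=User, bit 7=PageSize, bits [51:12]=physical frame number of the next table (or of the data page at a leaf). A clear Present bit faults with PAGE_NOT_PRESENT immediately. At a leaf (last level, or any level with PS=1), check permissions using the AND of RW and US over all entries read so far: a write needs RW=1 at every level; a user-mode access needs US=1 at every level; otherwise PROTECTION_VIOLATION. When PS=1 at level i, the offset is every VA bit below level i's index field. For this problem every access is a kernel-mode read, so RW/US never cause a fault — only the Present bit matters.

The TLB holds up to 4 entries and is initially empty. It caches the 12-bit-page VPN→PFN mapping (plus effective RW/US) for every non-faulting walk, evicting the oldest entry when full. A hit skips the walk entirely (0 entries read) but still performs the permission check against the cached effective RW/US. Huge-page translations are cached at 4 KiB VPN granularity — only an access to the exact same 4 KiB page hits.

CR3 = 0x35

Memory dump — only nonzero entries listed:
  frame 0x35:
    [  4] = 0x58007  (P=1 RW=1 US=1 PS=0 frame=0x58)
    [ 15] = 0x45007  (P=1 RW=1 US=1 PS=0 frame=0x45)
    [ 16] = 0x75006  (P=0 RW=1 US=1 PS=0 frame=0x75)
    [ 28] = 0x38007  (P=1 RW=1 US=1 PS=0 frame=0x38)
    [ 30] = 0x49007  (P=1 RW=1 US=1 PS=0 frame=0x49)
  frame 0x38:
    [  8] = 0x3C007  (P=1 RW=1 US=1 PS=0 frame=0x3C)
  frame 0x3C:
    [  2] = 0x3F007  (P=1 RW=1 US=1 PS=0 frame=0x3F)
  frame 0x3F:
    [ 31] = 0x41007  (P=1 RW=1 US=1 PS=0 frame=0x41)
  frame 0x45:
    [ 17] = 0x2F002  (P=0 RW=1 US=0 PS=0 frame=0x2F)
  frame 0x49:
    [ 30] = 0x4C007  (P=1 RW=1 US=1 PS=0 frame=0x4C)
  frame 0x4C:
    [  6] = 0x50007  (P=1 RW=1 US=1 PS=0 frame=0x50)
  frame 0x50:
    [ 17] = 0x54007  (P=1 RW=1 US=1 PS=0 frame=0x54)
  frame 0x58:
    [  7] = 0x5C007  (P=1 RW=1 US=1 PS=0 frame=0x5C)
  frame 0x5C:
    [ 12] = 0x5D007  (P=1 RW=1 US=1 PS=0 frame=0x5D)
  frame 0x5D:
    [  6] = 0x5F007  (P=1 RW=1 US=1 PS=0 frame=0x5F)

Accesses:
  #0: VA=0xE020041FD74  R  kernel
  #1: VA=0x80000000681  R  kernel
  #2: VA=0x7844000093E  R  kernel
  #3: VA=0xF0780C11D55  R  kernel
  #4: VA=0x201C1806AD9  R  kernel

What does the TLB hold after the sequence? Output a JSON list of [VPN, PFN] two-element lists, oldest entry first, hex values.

Walk each access:
#0 VA=0xE020041FD74 (r,kernel):
  lvl0: tbl 0x35, slot 28 ⇒ 0x38007 (P1/RW1/US1/PS0)
  lvl1: tbl 0x38, slot 8 ⇒ 0x3C007 (P1/RW1/US1/PS0)
  lvl2: tbl 0x3C, slot 2 ⇒ 0x3F007 (P1/RW1/US1/PS0)
  lvl3: tbl 0x3F, slot 31 ⇒ 0x41007 (P1/RW1/US1/PS0)
  ⇒ phys 0x41D74  [4 reads]
#1 VA=0x80000000681 (r,kernel):
  lvl0: tbl 0x35, slot 16 ⇒ 0x75006 (P0/RW1/US1/PS0)
  ⇒ fault: PAGE_NOT_PRESENT  — 1 lookups
#2 VA=0x7844000093E (r,kernel):
  lvl0: tbl 0x35, slot 15 ⇒ 0x45007 (P1/RW1/US1/PS0)
  lvl1: tbl 0x45, slot 17 ⇒ 0x2F002 (P0/RW1/US0/PS0)
  ⇒ fault: PAGE_NOT_PRESENT  — 2 lookups
#3 VA=0xF0780C11D55 (r,kernel):
  lvl0: tbl 0x35, slot 30 ⇒ 0x49007 (P1/RW1/US1/PS0)
  lvl1: tbl 0x49, slot 30 ⇒ 0x4C007 (P1/RW1/US1/PS0)
  lvl2: tbl 0x4C, slot 6 ⇒ 0x50007 (P1/RW1/US1/PS0)
  lvl3: tbl 0x50, slot 17 ⇒ 0x54007 (P1/RW1/US1/PS0)
  ⇒ phys 0x54D55  [4 reads]
#4 VA=0x201C1806AD9 (r,kernel):
  lvl0: tbl 0x35, slot 4 ⇒ 0x58007 (P1/RW1/US1/PS0)
  lvl1: tbl 0x58, slot 7 ⇒ 0x5C007 (P1/RW1/US1/PS0)
  lvl2: tbl 0x5C, slot 12 ⇒ 0x5D007 (P1/RW1/US1/PS0)
  lvl3: tbl 0x5D, slot 6 ⇒ 0x5F007 (P1/RW1/US1/PS0)
  ⇒ phys 0x5FAD9  [4 reads]

TLB: [["0xE020041F", "0x41"], ["0xF0780C11", "0x54"], ["0x201C1806", "0x5F"]]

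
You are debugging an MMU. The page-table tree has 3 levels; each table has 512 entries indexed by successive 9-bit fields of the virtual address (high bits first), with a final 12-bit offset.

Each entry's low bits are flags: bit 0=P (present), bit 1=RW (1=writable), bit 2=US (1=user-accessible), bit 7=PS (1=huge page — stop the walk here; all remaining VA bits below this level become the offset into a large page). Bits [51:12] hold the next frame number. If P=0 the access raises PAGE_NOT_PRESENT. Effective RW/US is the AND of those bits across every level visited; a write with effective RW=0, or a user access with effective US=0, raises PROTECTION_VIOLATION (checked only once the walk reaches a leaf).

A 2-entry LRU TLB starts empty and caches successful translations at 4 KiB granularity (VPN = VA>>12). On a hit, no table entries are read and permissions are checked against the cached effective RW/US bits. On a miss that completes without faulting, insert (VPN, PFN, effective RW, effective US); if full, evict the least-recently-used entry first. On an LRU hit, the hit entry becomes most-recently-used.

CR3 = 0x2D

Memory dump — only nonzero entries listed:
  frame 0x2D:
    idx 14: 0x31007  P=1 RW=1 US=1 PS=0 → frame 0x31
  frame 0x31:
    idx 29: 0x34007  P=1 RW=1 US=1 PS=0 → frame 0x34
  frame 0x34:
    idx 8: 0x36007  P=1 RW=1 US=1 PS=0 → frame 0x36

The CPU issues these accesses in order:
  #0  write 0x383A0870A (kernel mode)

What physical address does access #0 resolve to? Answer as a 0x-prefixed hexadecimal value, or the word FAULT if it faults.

Trace:
#0 VA=0x383A0870A (w,kernel):
  [0] read 0x2D idx=14: raw=0x31007 flags P=1 W=1 U=1 S=0
  [1] read 0x31 idx=29: raw=0x34007 flags P=1 W=1 U=1 S=0
  [2] read 0x34 idx=8: raw=0x36007 flags P=1 W=1 U=1 S=0
  ⇒ phys 0x3670A  [3 reads]

Access #0 PA: 0x3670A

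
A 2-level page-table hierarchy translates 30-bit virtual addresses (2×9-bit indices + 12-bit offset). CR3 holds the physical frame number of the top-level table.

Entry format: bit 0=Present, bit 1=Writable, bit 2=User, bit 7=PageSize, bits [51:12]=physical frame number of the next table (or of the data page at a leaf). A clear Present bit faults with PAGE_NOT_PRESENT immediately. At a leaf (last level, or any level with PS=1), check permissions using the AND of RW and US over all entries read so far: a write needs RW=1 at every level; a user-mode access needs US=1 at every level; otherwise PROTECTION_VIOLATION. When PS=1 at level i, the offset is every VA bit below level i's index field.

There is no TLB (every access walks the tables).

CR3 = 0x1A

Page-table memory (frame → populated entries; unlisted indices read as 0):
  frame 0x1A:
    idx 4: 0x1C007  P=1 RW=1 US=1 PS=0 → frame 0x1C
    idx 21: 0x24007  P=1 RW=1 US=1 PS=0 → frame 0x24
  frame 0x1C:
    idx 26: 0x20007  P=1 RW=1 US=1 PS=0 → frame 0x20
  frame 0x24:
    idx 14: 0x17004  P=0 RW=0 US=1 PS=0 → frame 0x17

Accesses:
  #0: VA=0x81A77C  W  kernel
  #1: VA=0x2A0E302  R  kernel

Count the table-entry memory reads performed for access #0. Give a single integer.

Per-access translation:
#0 VA=0x81A77C (w,kernel):
  L0: frame=0x1A idx=4 entry=0x1C007 [P=1 RW=1 US=1 PS=0]
  L1: frame=0x1C idx=26 entry=0x20007 [P=1 RW=1 US=1 PS=0]
  ⇒ phys 0x2077C  [2 reads]
#1 VA=0x2A0E302 (r,kernel):
  L0: frame=0x1A idx=21 entry=0x24007 [P=1 RW=1 US=1 PS=0]
  L1: frame=0x24 idx=14 entry=0x17004 [P=0 RW=0 US=1 PS=0]
  ✗ PAGE_NOT_PRESENT  [2 reads]

Entries read for #0: 2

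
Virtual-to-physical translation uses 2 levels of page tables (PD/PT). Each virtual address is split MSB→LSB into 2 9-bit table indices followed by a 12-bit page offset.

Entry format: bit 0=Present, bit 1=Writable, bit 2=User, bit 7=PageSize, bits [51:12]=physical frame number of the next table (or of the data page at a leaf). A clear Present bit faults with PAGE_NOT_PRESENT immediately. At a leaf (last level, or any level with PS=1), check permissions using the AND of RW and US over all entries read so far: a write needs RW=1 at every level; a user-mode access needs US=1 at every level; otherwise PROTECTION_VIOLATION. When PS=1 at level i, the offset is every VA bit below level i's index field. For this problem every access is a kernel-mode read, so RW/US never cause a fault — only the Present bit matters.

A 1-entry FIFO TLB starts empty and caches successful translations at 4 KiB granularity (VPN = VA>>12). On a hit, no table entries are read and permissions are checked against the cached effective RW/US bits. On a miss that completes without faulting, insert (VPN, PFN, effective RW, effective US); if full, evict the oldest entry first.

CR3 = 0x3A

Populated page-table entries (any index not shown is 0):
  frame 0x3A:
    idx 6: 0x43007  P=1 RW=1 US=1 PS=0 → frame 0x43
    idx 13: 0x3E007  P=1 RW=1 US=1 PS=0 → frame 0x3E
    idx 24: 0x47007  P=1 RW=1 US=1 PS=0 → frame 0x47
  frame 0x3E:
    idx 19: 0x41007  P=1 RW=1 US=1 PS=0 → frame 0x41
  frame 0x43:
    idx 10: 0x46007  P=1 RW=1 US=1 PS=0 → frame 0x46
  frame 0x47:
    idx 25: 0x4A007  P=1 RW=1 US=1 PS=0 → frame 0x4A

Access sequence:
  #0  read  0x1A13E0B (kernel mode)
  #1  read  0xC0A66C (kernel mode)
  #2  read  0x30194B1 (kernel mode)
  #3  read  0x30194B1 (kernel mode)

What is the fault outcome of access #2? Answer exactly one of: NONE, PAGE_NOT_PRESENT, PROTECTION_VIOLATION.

Trace:
#0 VA=0x1A13E0B (r,kernel):
  L0 @0x3A[13] → 0x3E007  P=1,RW=1,US=1,PS=0
  L1 @0x3E[19] → 0x41007  P=1,RW=1,US=1,PS=0
  ✓ 0x41E0B  — 2 lookups
#1 VA=0xC0A66C (r,kernel):
  L0 @0x3A[6] → 0x43007  P=1,RW=1,US=1,PS=0
  L1 @0x43[10] → 0x46007  P=1,RW=1,US=1,PS=0
  ✓ 0x4666C  — 2 lookups
#2 VA=0x30194B1 (r,kernel):
  L0 @0x3A[24] → 0x47007  P=1,RW=1,US=1,PS=0
  L1 @0x47[25] → 0x4A007  P=1,RW=1,US=1,PS=0
  ✓ 0x4A4B1  — 2 lookups
#3 VA=0x30194B1 (r,kernel):
  TLB hit vpn=0x3019 → PA=0x4A4B1

Access #2 fault: NONE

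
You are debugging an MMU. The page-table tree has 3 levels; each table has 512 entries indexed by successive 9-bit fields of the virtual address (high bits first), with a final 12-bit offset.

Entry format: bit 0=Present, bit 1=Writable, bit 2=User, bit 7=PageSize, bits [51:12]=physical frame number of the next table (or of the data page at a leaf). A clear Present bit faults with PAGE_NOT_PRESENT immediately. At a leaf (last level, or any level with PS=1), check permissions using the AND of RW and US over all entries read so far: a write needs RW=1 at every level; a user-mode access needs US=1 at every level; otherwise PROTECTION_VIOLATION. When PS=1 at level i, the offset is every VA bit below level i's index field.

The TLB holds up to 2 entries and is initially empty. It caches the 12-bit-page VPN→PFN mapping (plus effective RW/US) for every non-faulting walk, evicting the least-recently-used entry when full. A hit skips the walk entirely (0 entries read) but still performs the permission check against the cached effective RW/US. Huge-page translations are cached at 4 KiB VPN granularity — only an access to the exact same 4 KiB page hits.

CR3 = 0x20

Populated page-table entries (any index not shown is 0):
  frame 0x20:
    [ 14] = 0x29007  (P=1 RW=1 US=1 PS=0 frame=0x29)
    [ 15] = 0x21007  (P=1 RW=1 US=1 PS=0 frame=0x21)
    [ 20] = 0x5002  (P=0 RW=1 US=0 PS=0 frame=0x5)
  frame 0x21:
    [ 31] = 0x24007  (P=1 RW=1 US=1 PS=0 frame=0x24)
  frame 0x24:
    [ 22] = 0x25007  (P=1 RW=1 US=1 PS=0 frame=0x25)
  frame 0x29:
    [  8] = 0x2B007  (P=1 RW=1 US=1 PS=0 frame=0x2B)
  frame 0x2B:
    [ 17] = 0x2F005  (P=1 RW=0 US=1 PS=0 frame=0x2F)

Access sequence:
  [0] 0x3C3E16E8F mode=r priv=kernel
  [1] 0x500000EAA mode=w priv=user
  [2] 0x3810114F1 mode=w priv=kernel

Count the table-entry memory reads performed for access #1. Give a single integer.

Walk each access:
#0 VA=0x3C3E16E8F (r,kernel):
  [0] read 0x20 idx=15: raw=0x21007 flags P=1 W=1 U=1 S=0
  [1] read 0x21 idx=31: raw=0x24007 flags P=1 W=1 U=1 S=0
  [2] read 0x24 idx=22: raw=0x25007 flags P=1 W=1 U=1 S=0
  → PA=0x25E8F  (3 entries read)
#1 VA=0x500000EAA (w,user):
  [0] read 0x20 idx=20: raw=0x5002 flags P=0 W=1 U=0 S=0
  ✗ PAGE_NOT_PRESENT  [1 reads]
#2 VA=0x3810114F1 (w,kernel):
  [0] read 0x20 idx=14: raw=0x29007 flags P=1 W=1 U=1 S=0
  [1] read 0x29 idx=8: raw=0x2B007 flags P=1 W=1 U=1 S=0
  [2] read 0x2B idx=17: raw=0x2F005 flags P=1 W=0 U=1 S=0
  ✗ PROTECTION_VIOLATION  [3 reads]

Entries read for #1: 1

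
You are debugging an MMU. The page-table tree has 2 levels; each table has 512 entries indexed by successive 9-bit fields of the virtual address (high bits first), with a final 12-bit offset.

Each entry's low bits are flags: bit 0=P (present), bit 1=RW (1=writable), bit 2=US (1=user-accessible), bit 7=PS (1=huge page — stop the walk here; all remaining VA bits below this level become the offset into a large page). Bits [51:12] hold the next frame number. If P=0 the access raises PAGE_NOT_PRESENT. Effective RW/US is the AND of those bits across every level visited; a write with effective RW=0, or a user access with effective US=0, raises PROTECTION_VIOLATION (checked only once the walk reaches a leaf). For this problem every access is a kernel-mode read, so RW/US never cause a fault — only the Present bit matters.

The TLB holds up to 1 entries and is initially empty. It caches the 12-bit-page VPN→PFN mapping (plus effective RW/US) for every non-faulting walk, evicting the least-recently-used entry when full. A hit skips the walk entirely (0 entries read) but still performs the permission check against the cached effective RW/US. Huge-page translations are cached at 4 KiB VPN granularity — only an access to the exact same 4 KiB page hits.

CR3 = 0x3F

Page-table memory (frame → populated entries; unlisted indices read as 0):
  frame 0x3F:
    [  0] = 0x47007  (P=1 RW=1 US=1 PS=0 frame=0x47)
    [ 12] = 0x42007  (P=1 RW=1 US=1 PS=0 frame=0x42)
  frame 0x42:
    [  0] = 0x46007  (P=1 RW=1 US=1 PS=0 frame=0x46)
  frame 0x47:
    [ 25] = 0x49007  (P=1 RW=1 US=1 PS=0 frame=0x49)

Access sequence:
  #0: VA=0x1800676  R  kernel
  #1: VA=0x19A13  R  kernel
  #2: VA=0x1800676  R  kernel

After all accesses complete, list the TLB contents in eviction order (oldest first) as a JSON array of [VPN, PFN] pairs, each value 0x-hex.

Trace:
#0 VA=0x1800676 (r,kernel):
  L0: frame=0x3F idx=12 entry=0x42007 [P=1 RW=1 US=1 PS=0]
  L1: frame=0x42 idx=0 entry=0x46007 [P=1 RW=1 US=1 PS=0]
  → PA=0x46676  (2 entries read)
#1 VA=0x19A13 (r,kernel):
  L0: frame=0x3F idx=0 entry=0x47007 [P=1 RW=1 US=1 PS=0]
  L1: frame=0x47 idx=25 entry=0x49007 [P=1 RW=1 US=1 PS=0]
  → PA=0x49A13  (2 entries read)
#2 VA=0x1800676 (r,kernel):
  L0: frame=0x3F idx=12 entry=0x42007 [P=1 RW=1 US=1 PS=0]
  L1: frame=0x42 idx=0 entry=0x46007 [P=1 RW=1 US=1 PS=0]
  → PA=0x46676  (2 entries read)

TLB: [["0x1800", "0x46"]]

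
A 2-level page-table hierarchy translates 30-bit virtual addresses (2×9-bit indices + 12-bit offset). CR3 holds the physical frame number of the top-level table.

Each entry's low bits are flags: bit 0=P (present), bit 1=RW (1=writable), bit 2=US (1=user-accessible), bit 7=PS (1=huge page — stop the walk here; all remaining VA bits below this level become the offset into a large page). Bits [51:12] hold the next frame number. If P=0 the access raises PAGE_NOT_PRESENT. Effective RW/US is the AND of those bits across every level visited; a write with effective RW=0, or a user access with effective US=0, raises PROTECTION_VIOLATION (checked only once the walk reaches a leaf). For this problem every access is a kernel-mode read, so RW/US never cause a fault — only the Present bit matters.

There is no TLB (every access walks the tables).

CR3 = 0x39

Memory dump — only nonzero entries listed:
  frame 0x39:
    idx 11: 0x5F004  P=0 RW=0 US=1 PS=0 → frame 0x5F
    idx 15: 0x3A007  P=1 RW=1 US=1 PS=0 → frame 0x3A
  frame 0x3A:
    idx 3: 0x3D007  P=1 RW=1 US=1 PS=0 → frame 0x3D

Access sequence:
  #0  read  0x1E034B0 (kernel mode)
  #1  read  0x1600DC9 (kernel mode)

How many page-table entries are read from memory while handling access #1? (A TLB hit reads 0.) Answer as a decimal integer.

Trace:
#0 VA=0x1E034B0 (r,kernel):
  [0] read 0x39 idx=15: raw=0x3A007 flags P=1 W=1 U=1 S=0
  [1] read 0x3A idx=3: raw=0x3D007 flags P=1 W=1 U=1 S=0
  ✓ 0x3D4B0  — 2 lookups
#1 VA=0x1600DC9 (r,kernel):
  [0] read 0x39 idx=11: raw=0x5F004 flags P=0 W=0 U=1 S=0
  → PAGE_NOT_PRESENT  (1 entries read)

Entries read for #1: 1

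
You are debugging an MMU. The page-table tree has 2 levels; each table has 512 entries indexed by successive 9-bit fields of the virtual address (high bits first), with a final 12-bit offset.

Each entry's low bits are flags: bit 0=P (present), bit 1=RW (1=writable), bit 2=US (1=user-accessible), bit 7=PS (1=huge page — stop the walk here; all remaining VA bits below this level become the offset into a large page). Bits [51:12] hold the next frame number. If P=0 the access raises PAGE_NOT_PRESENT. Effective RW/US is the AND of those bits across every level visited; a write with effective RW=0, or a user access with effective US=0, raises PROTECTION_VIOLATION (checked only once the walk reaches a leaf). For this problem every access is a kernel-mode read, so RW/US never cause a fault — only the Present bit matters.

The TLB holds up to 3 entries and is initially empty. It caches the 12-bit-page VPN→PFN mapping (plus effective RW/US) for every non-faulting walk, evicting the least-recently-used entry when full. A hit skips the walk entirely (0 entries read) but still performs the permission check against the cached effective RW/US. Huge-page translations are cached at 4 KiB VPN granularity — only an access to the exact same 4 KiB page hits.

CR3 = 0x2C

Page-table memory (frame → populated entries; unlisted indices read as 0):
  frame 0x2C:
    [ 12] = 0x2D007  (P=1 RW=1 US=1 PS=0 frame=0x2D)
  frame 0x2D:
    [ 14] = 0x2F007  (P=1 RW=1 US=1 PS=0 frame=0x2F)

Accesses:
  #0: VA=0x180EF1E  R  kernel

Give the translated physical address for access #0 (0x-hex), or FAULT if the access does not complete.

Per-access translation:
#0 VA=0x180EF1E (r,kernel):
  [0] read 0x2C idx=12: raw=0x2D007 flags P=1 W=1 U=1 S=0
  [1] read 0x2D idx=14: raw=0x2F007 flags P=1 W=1 U=1 S=0
  ⇒ phys 0x2FF1E  [2 reads]

Access #0 PA: 0x2FF1E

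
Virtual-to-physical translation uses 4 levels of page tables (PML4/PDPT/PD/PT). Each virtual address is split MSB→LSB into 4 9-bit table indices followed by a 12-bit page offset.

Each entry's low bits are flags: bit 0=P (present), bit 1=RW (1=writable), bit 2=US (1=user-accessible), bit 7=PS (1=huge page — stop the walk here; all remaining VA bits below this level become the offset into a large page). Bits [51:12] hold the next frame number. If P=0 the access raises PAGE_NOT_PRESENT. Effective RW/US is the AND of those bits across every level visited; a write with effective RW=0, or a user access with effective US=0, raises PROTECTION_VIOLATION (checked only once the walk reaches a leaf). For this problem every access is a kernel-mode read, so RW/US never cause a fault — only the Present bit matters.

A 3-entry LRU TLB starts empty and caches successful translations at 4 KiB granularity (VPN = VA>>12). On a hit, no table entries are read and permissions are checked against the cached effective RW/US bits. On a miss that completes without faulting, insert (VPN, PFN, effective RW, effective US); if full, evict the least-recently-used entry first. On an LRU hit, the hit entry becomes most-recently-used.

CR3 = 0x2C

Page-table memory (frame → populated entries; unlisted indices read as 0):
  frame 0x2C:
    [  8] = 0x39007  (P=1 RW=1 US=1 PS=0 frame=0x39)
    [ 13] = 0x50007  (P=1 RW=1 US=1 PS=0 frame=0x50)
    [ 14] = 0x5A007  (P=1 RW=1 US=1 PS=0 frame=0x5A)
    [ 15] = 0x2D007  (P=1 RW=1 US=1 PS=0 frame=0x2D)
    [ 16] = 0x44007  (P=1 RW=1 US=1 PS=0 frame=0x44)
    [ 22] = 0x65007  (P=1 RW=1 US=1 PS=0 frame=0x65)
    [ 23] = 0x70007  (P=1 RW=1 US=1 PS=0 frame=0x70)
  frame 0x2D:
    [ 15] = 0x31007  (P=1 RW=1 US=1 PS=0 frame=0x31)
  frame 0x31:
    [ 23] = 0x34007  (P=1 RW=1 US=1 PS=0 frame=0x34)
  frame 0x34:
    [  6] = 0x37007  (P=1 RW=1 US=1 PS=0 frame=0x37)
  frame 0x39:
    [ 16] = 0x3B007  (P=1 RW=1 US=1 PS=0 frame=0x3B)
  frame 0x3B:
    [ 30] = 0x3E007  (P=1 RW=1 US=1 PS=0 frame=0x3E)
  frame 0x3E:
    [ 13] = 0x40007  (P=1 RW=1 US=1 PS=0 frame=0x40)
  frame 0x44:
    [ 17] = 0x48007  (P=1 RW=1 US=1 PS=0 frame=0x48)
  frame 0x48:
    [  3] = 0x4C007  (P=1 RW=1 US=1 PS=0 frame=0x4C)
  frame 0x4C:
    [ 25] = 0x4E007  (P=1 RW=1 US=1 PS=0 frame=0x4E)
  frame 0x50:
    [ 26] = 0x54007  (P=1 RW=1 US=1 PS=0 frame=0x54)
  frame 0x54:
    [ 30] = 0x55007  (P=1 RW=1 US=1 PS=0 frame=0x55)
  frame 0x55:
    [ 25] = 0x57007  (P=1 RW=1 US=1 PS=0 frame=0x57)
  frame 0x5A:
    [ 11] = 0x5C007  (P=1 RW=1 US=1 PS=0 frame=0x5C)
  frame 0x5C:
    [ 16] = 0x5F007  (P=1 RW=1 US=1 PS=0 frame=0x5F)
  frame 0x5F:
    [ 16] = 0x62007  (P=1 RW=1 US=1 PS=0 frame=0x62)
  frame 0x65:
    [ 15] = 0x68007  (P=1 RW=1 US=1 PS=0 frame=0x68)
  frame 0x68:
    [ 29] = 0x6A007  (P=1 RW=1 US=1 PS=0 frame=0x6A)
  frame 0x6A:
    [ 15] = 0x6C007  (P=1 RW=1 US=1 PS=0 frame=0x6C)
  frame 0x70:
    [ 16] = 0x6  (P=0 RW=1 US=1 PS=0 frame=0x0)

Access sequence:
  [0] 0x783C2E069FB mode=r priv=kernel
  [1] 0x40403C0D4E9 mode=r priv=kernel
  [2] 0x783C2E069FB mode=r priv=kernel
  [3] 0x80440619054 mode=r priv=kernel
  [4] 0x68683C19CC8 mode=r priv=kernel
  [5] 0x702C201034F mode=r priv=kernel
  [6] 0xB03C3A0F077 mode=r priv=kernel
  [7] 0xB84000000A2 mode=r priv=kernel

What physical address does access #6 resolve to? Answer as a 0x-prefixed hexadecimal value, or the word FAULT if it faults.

Walk each access:
#0 VA=0x783C2E069FB (r,kernel):
  L0: frame=0x2C idx=15 entry=0x2D007 [P=1 RW=1 US=1 PS=0]
  L1: frame=0x2D idx=15 entry=0x31007 [P=1 RW=1 US=1 PS=0]
  L2: frame=0x31 idx=23 entry=0x34007 [P=1 RW=1 US=1 PS=0]
  L3: frame=0x34 idx=6 entry=0x37007 [P=1 RW=1 US=1 PS=0]
  ⇒ phys 0x379FB  [4 reads]
#1 VA=0x40403C0D4E9 (r,kernel):
  L0: frame=0x2C idx=8 entry=0x39007 [P=1 RW=1 US=1 PS=0]
  L1: frame=0x39 idx=16 entry=0x3B007 [P=1 RW=1 US=1 PS=0]
  L2: frame=0x3B idx=30 entry=0x3E007 [P=1 RW=1 US=1 PS=0]
  L3: frame=0x3E idx=13 entry=0x40007 [P=1 RW=1 US=1 PS=0]
  ⇒ phys 0x404E9  [4 reads]
#2 VA=0x783C2E069FB (r,kernel):
  TLB hit vpn=0x783C2E06 → PA=0x379FB
#3 VA=0x80440619054 (r,kernel):
  L0: frame=0x2C idx=16 entry=0x44007 [P=1 RW=1 US=1 PS=0]
  L1: frame=0x44 idx=17 entry=0x48007 [P=1 RW=1 US=1 PS=0]
  L2: frame=0x48 idx=3 entry=0x4C007 [P=1 RW=1 US=1 PS=0]
  L3: frame=0x4C idx=25 entry=0x4E007 [P=1 RW=1 US=1 PS=0]
  ⇒ phys 0x4E054  [4 reads]
#4 VA=0x68683C19CC8 (r,kernel):
  L0: frame=0x2C idx=13 entry=0x50007 [P=1 RW=1 US=1 PS=0]
  L1: frame=0x50 idx=26 entry=0x54007 [P=1 RW=1 US=1 PS=0]
  L2: frame=0x54 idx=30 entry=0x55007 [P=1 RW=1 US=1 PS=0]
  L3: frame=0x55 idx=25 entry=0x57007 [P=1 RW=1 US=1 PS=0]
  ⇒ phys 0x57CC8  [4 reads]
#5 VA=0x702C201034F (r,kernel):
  L0: frame=0x2C idx=14 entry=0x5A007 [P=1 RW=1 US=1 PS=0]
  L1: frame=0x5A idx=11 entry=0x5C007 [P=1 RW=1 US=1 PS=0]
  L2: frame=0x5C idx=16 entry=0x5F007 [P=1 RW=1 US=1 PS=0]
  L3: frame=0x5F idx=16 entry=0x62007 [P=1 RW=1 US=1 PS=0]
  ⇒ phys 0x6234F  [4 reads]
#6 VA=0xB03C3A0F077 (r,kernel):
  L0: frame=0x2C idx=22 entry=0x65007 [P=1 RW=1 US=1 PS=0]
  L1: frame=0x65 idx=15 entry=0x68007 [P=1 RW=1 US=1 PS=0]
  L2: frame=0x68 idx=29 entry=0x6A007 [P=1 RW=1 US=1 PS=0]
  L3: frame=0x6A idx=15 entry=0x6C007 [P=1 RW=1 US=1 PS=0]
  ⇒ phys 0x6C077  [4 reads]
#7 VA=0xB84000000A2 (r,kernel):
  L0: frame=0x2C idx=23 entry=0x70007 [P=1 RW=1 US=1 PS=0]
  L1: frame=0x70 idx=16 entry=0x6 [P=0 RW=1 US=1 PS=0]
  → PAGE_NOT_PRESENT  (2 entries read)

Access #6 PA: 0x6C077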